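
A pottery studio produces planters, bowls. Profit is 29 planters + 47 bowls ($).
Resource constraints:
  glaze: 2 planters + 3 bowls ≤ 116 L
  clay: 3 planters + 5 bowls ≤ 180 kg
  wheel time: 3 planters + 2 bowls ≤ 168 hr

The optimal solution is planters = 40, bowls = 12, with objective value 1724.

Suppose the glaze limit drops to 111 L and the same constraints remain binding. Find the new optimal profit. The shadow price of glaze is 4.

1704

Δb = -5, so new z* = 1724 + (4)·(-5) = 1724 − 20 = 1704.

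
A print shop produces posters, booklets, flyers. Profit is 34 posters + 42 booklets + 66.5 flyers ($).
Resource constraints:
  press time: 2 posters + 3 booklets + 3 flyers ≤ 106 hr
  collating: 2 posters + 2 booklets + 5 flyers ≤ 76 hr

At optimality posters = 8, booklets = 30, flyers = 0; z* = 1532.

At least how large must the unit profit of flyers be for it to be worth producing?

69

At the optimum: press time uses 106 of 106 (binding); collating uses 76 of 76 (binding).
From A_Bᵀ y = c: 2·y_press time + 2·y_collating = 34; 3·y_press time + 2·y_collating = 42.
→ y_press time = 8 and y_collating = 9.
flyers enters the basis when its profit ≥ yᵀa₃ = 8·3 + 9·5 = 69.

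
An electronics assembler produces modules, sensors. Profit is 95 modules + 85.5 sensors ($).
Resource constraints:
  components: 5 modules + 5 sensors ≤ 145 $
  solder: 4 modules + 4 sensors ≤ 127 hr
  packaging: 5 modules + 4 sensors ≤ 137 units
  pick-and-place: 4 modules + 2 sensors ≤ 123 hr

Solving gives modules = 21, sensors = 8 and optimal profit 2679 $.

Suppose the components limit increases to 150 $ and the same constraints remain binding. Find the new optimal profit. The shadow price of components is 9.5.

Δb = 5, so new z* = 2679 + (9.5)·(5) = 2679 + 47.5 = 2726.5.

2726.5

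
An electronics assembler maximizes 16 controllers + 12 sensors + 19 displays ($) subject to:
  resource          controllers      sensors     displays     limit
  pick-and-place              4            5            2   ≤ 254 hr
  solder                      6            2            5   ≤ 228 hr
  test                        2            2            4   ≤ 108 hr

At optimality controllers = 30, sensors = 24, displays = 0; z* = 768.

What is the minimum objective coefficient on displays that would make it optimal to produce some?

Check each constraint at x*: pick-and-place 240/254 (slack 14); solder 228/228 (tight); test 108/108 (tight).
By complementary slackness, y = 0 for the non-binding constraint.
The binding rows give the dual system: 6·y_solder + 2·y_test = 16 and 2·y_solder + 2·y_test = 12.
This yields shadow prices y_solder = 1, y_test = 5.
displays enters the basis when its profit ≥ yᵀa₃ = 1·5 + 5·4 = 25.

25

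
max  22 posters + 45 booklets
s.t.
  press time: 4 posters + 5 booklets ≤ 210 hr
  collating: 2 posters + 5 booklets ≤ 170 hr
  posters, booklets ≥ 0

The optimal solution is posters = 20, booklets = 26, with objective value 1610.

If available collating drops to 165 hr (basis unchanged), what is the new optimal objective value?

1575

Both press time and collating are binding at x*.
Dual feasibility on the basic columns requires 4·y_press time + 2·y_collating = 22, 5·y_press time + 5·y_collating = 45.
→ y_press time = 2 and y_collating = 7.
Δz = y_collating·Δb = 7 × (-5) = -35, so new z* = 1610 − 35 = 1575.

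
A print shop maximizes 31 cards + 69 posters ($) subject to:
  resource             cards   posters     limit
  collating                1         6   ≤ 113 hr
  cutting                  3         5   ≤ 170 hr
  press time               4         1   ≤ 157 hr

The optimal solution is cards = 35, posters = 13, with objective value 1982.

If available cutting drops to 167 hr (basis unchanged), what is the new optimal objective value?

1955

Check each constraint at x*: collating 113/113 (tight); cutting 170/170 (tight); press time 153/157 (slack 4).
Slack constraints have shadow price 0 (complementary slackness).
Dual feasibility on the basic columns requires 1·y_collating + 3·y_cutting = 31, 6·y_collating + 5·y_cutting = 69.
→ y_collating = 4 and y_cutting = 9.
Δz = y_cutting·Δb = 9 × (-3) = -27, so new z* = 1982 − 27 = 1955.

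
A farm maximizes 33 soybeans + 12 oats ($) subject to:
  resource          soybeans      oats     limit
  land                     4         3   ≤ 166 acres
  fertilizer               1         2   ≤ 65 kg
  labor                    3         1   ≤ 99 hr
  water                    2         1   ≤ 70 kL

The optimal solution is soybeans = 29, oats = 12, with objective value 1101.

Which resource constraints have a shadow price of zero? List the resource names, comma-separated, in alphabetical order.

fertilizer, land

land: 152/166 (slack 14)
fertilizer: 53/65 (slack 12)
labor: 99/99 (binding)
water: 70/70 (binding)
By complementary slackness, a constraint with positive slack has shadow price 0 → fertilizer, land.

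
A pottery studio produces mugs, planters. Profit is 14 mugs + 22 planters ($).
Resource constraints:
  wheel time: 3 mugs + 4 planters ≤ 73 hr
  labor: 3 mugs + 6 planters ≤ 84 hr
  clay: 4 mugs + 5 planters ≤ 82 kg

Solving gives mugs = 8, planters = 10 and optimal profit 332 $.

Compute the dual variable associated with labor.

Check each constraint at x*: wheel time 64/73 (slack 9); labor 84/84 (tight); clay 82/82 (tight).
Slack constraints have shadow price 0 (complementary slackness).
Dual feasibility on the basic columns requires 3·y_labor + 4·y_clay = 14, 6·y_labor + 5·y_clay = 22.
This yields shadow prices y_labor = 2, y_clay = 2.
Shadow price of labor = 2.

2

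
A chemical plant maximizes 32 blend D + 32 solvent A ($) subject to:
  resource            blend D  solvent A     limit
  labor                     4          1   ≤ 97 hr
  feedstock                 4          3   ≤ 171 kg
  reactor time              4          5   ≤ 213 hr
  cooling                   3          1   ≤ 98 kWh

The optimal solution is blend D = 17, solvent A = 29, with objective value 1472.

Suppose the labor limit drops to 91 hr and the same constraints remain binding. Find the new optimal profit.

1460

At the optimum: labor uses 97 of 97 (binding); feedstock uses 155 of 171 (slack = 16); reactor time uses 213 of 213 (binding); cooling uses 80 of 98 (slack = 18).
By complementary slackness, y = 0 for the non-binding constraints.
From A_Bᵀ y = c: 4·y_labor + 4·y_reactor time = 32; 1·y_labor + 5·y_reactor time = 32.
This yields shadow prices y_labor = 2, y_reactor time = 6.
Δz = y_labor·Δb = 2 × (-6) = -12, so new z* = 1472 − 12 = 1460.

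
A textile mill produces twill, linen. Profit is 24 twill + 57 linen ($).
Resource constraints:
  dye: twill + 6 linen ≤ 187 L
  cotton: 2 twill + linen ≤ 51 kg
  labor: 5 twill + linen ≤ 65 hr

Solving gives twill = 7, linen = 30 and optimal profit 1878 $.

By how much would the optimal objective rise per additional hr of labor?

3

Binding: dye and labor. Non-binding: cotton (7 unused).
Slack constraints have shadow price 0 (complementary slackness).
Dual feasibility on the basic columns requires 1·y_dye + 5·y_labor = 24, 6·y_dye + 1·y_labor = 57.
This yields shadow prices y_dye = 9, y_labor = 3.
Shadow price of labor = 3.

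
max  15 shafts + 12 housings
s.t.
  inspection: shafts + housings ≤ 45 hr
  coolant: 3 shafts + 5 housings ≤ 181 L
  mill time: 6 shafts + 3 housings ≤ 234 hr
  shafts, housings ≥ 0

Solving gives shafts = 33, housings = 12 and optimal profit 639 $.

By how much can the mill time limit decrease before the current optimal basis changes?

33

Binding constraints: inspection, mill time. The basis is B = [[1,1],[6,3]] with det -3.
Per unit decrease in mill time, x* moves by d = (-0.3333, 0.3333).
The basis stays optimal until coolant becomes binding; allowable decrease = 33 hr.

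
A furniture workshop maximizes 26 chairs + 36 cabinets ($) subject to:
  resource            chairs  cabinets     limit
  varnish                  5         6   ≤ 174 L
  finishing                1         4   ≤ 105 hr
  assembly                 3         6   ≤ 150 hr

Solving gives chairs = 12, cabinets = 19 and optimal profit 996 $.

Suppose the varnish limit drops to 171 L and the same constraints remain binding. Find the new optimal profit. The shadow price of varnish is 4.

984

Δb = -3, so new z* = 996 + (4)·(-3) = 996 − 12 = 984.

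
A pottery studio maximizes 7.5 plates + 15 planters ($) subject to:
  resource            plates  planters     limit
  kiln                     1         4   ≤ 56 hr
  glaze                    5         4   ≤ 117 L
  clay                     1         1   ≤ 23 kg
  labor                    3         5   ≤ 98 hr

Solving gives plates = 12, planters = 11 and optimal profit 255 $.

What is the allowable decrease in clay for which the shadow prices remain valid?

9

Binding constraints: kiln, clay. The basis is B = [[1,4],[1,1]] with det -3.
Per unit decrease in clay, x* moves by d = (-1.3333, 0.3333).
The basis stays optimal until plates reaches 0; allowable decrease = 9 kg.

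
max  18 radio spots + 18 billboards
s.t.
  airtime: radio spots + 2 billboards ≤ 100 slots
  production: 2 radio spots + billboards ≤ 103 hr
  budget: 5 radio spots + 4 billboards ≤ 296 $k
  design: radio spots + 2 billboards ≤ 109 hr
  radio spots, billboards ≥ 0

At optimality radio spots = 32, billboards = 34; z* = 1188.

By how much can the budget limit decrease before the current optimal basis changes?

96

Binding constraints: airtime, budget. The basis is B = [[1,2],[5,4]] with det -6.
Per unit decrease in budget, x* moves by d = (-0.3333, 0.1667).
The basis stays optimal until radio spots reaches 0; allowable decrease = 96 $k.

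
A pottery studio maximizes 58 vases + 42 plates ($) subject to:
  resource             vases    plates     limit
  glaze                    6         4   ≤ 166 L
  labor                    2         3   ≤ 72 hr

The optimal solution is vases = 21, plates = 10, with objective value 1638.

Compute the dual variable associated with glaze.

Check each constraint at x*: glaze 166/166 (tight); labor 72/72 (tight).
The binding rows give the dual system: 6·y_glaze + 2·y_labor = 58 and 4·y_glaze + 3·y_labor = 42.
Solving: y_glaze = 9, y_labor = 2.
Shadow price of glaze = 9.

9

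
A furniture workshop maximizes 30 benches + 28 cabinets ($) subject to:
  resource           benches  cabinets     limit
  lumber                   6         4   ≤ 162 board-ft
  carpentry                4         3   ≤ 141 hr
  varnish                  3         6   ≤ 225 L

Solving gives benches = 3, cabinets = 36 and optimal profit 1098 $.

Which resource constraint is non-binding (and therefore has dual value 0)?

carpentry

lumber: 162/162 (binding)
carpentry: 120/141 (slack 21)
varnish: 225/225 (binding)
By complementary slackness, a constraint with positive slack has shadow price 0 → carpentry.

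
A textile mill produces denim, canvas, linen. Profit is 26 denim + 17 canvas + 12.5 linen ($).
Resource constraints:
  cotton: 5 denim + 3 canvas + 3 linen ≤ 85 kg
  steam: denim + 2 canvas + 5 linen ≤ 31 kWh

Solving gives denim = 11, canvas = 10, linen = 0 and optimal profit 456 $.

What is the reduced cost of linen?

Both cotton and steam are binding at x*.
The binding rows give the dual system: 5·y_cotton + 1·y_steam = 26 and 3·y_cotton + 2·y_steam = 17.
This yields shadow prices y_cotton = 5, y_steam = 1.
Reduced cost of linen: c₃ − yᵀa₃ = 12.5 − (5·3 + 1·5) = 12.5 − 20 = -7.5.

-7.5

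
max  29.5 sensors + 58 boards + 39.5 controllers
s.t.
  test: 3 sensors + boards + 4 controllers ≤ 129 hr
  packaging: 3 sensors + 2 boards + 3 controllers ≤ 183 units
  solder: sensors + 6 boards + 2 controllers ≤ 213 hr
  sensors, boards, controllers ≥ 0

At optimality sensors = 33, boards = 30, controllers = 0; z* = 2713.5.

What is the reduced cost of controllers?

-5.5

At the optimum: test uses 129 of 129 (binding); packaging uses 159 of 183 (slack = 24); solder uses 213 of 213 (binding).
By complementary slackness, y = 0 for the non-binding constraint.
Dual feasibility on the basic columns requires 3·y_test + 1·y_solder = 29.5, 1·y_test + 6·y_solder = 58.
This yields shadow prices y_test = 7, y_solder = 8.5.
Reduced cost of controllers: c₃ − yᵀa₃ = 39.5 − (7·4 + 8.5·2) = 39.5 − 45 = -5.5.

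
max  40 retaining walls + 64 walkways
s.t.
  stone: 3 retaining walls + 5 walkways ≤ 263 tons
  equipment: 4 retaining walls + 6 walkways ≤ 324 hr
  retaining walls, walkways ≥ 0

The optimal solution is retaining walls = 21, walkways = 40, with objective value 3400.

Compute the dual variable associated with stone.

8

Check each constraint at x*: stone 263/263 (tight); equipment 324/324 (tight).
Dual feasibility on the basic columns requires 3·y_stone + 4·y_equipment = 40, 5·y_stone + 6·y_equipment = 64.
This yields shadow prices y_stone = 8, y_equipment = 4.
Shadow price of stone = 8.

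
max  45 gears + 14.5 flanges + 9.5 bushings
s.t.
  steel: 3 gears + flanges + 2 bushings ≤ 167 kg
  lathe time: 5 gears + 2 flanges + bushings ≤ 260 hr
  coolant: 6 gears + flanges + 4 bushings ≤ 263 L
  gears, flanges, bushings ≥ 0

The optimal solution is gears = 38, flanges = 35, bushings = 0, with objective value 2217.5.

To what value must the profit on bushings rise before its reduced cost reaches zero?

16

At the optimum: steel uses 149 of 167 (slack = 18); lathe time uses 260 of 260 (binding); coolant uses 263 of 263 (binding).
Slack constraints have shadow price 0 (complementary slackness).
From A_Bᵀ y = c: 5·y_lathe time + 6·y_coolant = 45; 2·y_lathe time + 1·y_coolant = 14.5.
Solving: y_lathe time = 6, y_coolant = 2.5.
bushings enters the basis when its profit ≥ yᵀa₃ = 6·1 + 2.5·4 = 16.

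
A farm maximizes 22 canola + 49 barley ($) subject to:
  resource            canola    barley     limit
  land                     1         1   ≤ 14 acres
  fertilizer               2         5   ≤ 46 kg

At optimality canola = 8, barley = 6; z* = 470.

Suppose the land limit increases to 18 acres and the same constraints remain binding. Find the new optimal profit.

Both land and fertilizer are binding at x*.
From A_Bᵀ y = c: 1·y_land + 2·y_fertilizer = 22; 1·y_land + 5·y_fertilizer = 49.
This yields shadow prices y_land = 4, y_fertilizer = 9.
Δz = y_land·Δb = 4 × (4) = 16, so new z* = 470 + 16 = 486.

486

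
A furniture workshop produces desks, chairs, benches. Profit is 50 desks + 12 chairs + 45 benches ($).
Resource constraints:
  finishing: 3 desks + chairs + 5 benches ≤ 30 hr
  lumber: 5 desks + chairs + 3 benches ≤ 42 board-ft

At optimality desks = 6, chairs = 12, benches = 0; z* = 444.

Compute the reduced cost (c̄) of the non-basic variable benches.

-1

Check each constraint at x*: finishing 30/30 (tight); lumber 42/42 (tight).
The binding rows give the dual system: 3·y_finishing + 5·y_lumber = 50 and 1·y_finishing + 1·y_lumber = 12.
Solving: y_finishing = 5, y_lumber = 7.
Reduced cost of benches: c₃ − yᵀa₃ = 45 − (5·5 + 7·3) = 45 − 46 = -1.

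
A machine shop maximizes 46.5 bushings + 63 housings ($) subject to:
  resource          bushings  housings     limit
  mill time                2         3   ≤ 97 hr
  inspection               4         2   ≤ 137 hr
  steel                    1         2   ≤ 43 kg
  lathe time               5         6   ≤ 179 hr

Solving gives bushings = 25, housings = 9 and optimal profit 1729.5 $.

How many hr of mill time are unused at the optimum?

mill time used = 2·25 + 3·9 = 77; slack = 97 − 77 = 20.

20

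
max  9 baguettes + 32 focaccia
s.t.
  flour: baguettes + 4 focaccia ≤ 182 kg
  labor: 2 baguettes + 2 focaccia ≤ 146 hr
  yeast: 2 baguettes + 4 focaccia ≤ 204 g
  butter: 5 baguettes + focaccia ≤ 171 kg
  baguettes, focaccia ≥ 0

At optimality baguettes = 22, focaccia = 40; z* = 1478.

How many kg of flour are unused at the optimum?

0

flour used = 1·22 + 4·40 = 182; slack = 182 − 182 = 0.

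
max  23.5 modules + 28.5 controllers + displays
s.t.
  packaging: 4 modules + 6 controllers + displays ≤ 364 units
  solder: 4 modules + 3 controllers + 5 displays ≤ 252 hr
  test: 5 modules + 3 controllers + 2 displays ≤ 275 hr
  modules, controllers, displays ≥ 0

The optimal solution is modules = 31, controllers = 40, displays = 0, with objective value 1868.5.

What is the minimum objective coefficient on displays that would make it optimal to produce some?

Binding: packaging and test. Non-binding: solder (8 unused).
By complementary slackness, y = 0 for the non-binding constraint.
The binding rows give the dual system: 4·y_packaging + 5·y_test = 23.5 and 6·y_packaging + 3·y_test = 28.5.
This yields shadow prices y_packaging = 4, y_test = 1.5.
displays enters the basis when its profit ≥ yᵀa₃ = 4·1 + 1.5·2 = 7.

7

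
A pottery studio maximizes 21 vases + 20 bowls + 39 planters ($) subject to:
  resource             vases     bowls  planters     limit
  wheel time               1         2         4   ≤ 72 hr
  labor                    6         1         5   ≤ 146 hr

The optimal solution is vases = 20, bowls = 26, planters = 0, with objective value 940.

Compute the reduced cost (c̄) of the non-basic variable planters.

Check each constraint at x*: wheel time 72/72 (tight); labor 146/146 (tight).
From A_Bᵀ y = c: 1·y_wheel time + 6·y_labor = 21; 2·y_wheel time + 1·y_labor = 20.
This yields shadow prices y_wheel time = 9, y_labor = 2.
Reduced cost of planters: c₃ − yᵀa₃ = 39 − (9·4 + 2·5) = 39 − 46 = -7.

-7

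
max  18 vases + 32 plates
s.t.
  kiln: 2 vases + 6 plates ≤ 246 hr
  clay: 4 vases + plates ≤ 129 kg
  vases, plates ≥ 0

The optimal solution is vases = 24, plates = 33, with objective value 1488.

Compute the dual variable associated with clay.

2

At the optimum: kiln uses 246 of 246 (binding); clay uses 129 of 129 (binding).
The binding rows give the dual system: 2·y_kiln + 4·y_clay = 18 and 6·y_kiln + 1·y_clay = 32.
Solving: y_kiln = 5, y_clay = 2.
Shadow price of clay = 2.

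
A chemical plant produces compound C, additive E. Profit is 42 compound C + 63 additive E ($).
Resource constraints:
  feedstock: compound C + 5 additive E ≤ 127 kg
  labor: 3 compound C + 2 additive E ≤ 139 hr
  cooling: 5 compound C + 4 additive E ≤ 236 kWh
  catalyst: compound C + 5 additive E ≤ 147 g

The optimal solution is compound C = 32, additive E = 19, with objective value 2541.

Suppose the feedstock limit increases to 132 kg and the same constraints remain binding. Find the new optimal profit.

Binding: feedstock and cooling. Non-binding: labor (5 unused), catalyst (20 unused).
Slack constraints have shadow price 0 (complementary slackness).
Dual feasibility on the basic columns requires 1·y_feedstock + 5·y_cooling = 42, 5·y_feedstock + 4·y_cooling = 63.
→ y_feedstock = 7 and y_cooling = 7.
Δz = y_feedstock·Δb = 7 × (5) = 35, so new z* = 2541 + 35 = 2576.

2576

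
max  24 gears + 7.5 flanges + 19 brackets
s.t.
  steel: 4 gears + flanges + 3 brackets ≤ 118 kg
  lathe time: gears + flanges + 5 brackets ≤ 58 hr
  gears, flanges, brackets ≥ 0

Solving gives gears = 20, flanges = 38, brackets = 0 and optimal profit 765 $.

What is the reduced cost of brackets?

-7.5

Both steel and lathe time are binding at x*.
The binding rows give the dual system: 4·y_steel + 1·y_lathe time = 24 and 1·y_steel + 1·y_lathe time = 7.5.
→ y_steel = 5.5 and y_lathe time = 2.
Reduced cost of brackets: c₃ − yᵀa₃ = 19 − (5.5·3 + 2·5) = 19 − 26.5 = -7.5.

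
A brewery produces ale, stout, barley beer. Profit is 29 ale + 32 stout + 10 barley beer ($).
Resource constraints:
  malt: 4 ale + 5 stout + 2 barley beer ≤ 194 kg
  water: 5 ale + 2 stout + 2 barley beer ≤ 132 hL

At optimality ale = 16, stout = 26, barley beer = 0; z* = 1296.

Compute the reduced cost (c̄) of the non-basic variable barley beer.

-4

At the optimum: malt uses 194 of 194 (binding); water uses 132 of 132 (binding).
Dual feasibility on the basic columns requires 4·y_malt + 5·y_water = 29, 5·y_malt + 2·y_water = 32.
→ y_malt = 6 and y_water = 1.
Reduced cost of barley beer: c₃ − yᵀa₃ = 10 − (6·2 + 1·2) = 10 − 14 = -4.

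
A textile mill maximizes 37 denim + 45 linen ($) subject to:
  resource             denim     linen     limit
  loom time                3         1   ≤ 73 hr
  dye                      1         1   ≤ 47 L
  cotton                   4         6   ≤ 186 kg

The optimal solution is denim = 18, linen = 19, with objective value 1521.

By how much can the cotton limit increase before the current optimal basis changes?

70

Binding constraints: loom time, cotton. The basis is B = [[3,1],[4,6]] with det 14.
Per unit increase in cotton, x* moves by d = (-0.0714, 0.2143).
The basis stays optimal until dye becomes binding; allowable increase = 70 kg.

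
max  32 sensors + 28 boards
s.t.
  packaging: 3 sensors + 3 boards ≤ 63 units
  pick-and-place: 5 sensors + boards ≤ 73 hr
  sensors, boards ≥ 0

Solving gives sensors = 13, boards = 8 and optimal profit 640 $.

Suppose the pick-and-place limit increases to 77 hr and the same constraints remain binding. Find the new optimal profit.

At the optimum: packaging uses 63 of 63 (binding); pick-and-place uses 73 of 73 (binding).
The binding rows give the dual system: 3·y_packaging + 5·y_pick-and-place = 32 and 3·y_packaging + 1·y_pick-and-place = 28.
→ y_packaging = 9 and y_pick-and-place = 1.
Δz = y_pick-and-place·Δb = 1 × (4) = 4, so new z* = 640 + 4 = 644.

644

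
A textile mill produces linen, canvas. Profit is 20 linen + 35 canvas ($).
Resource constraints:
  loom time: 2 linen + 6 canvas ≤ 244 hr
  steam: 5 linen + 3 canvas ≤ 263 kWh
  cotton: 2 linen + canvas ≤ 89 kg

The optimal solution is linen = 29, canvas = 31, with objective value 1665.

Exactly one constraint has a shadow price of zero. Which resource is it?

steam

loom time: 244/244 (binding)
steam: 238/263 (slack 25)
cotton: 89/89 (binding)
By complementary slackness, a constraint with positive slack has shadow price 0 → steam.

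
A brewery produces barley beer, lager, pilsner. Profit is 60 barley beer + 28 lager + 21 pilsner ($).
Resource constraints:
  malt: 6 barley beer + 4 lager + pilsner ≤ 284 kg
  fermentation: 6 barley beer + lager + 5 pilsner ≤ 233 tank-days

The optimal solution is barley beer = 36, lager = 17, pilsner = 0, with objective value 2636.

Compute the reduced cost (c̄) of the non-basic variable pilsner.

-5

Check each constraint at x*: malt 284/284 (tight); fermentation 233/233 (tight).
Dual feasibility on the basic columns requires 6·y_malt + 6·y_fermentation = 60, 4·y_malt + 1·y_fermentation = 28.
Solving: y_malt = 6, y_fermentation = 4.
Reduced cost of pilsner: c₃ − yᵀa₃ = 21 − (6·1 + 4·5) = 21 − 26 = -5.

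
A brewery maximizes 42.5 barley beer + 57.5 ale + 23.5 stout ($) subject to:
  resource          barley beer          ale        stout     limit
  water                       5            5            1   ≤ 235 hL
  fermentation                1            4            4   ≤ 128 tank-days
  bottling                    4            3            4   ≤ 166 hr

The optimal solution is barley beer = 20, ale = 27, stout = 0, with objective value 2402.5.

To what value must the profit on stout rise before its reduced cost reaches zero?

27.5

Check each constraint at x*: water 235/235 (tight); fermentation 128/128 (tight); bottling 161/166 (slack 5).
Slack constraints have shadow price 0 (complementary slackness).
From A_Bᵀ y = c: 5·y_water + 1·y_fermentation = 42.5; 5·y_water + 4·y_fermentation = 57.5.
→ y_water = 7.5 and y_fermentation = 5.
stout enters the basis when its profit ≥ yᵀa₃ = 7.5·1 + 5·4 = 27.5.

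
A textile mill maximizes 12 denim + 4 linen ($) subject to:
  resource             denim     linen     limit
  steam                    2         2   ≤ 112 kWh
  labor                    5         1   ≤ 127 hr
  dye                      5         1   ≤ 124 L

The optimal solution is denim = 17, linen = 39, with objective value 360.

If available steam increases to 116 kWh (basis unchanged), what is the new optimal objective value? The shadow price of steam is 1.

Δb = 4, so new z* = 360 + (1)·(4) = 360 + 4 = 364.

364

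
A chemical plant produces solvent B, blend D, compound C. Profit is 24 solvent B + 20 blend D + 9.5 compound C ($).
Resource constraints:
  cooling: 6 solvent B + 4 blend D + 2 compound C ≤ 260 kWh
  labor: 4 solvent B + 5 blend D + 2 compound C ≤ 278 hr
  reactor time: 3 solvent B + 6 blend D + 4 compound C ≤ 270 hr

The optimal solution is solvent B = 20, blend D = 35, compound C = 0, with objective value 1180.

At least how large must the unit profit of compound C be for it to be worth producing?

11

Binding: cooling and reactor time. Non-binding: labor (23 unused).
Since labor is not tight, its dual is 0.
The binding rows give the dual system: 6·y_cooling + 3·y_reactor time = 24 and 4·y_cooling + 6·y_reactor time = 20.
→ y_cooling = 3.5 and y_reactor time = 1.
compound C enters the basis when its profit ≥ yᵀa₃ = 3.5·2 + 1·4 = 11.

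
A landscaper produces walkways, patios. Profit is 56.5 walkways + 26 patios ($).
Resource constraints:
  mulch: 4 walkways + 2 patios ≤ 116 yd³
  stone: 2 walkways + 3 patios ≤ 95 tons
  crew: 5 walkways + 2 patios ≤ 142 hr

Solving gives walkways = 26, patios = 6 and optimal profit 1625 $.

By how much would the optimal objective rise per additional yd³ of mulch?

Binding: mulch and crew. Non-binding: stone (25 unused).
Since stone is not tight, its dual is 0.
Dual feasibility on the basic columns requires 4·y_mulch + 5·y_crew = 56.5, 2·y_mulch + 2·y_crew = 26.
This yields shadow prices y_mulch = 8.5, y_crew = 4.5.
Shadow price of mulch = 8.5.

8.5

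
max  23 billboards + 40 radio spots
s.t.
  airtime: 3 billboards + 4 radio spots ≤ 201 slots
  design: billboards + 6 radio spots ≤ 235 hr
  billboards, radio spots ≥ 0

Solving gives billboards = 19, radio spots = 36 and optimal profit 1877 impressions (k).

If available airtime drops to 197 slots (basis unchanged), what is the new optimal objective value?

1849

Both airtime and design are binding at x*.
Dual feasibility on the basic columns requires 3·y_airtime + 1·y_design = 23, 4·y_airtime + 6·y_design = 40.
Solving: y_airtime = 7, y_design = 2.
Δz = y_airtime·Δb = 7 × (-4) = -28, so new z* = 1877 − 28 = 1849.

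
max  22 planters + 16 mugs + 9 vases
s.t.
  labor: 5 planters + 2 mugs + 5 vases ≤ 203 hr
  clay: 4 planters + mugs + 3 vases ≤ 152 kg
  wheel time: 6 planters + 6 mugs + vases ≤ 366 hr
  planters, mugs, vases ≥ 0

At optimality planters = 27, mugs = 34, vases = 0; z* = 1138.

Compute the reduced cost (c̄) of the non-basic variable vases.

-3

Check each constraint at x*: labor 203/203 (tight); clay 142/152 (slack 10); wheel time 366/366 (tight).
Since clay is not tight, its dual is 0.
Dual feasibility on the basic columns requires 5·y_labor + 6·y_wheel time = 22, 2·y_labor + 6·y_wheel time = 16.
→ y_labor = 2 and y_wheel time = 2.
Reduced cost of vases: c₃ − yᵀa₃ = 9 − (2·5 + 2·1) = 9 − 12 = -3.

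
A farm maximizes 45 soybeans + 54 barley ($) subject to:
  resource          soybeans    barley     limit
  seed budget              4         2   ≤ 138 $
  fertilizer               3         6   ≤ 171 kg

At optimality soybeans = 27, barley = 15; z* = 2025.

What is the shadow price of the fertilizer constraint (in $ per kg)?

7

At the optimum: seed budget uses 138 of 138 (binding); fertilizer uses 171 of 171 (binding).
From A_Bᵀ y = c: 4·y_seed budget + 3·y_fertilizer = 45; 2·y_seed budget + 6·y_fertilizer = 54.
This yields shadow prices y_seed budget = 6, y_fertilizer = 7.
Shadow price of fertilizer = 7.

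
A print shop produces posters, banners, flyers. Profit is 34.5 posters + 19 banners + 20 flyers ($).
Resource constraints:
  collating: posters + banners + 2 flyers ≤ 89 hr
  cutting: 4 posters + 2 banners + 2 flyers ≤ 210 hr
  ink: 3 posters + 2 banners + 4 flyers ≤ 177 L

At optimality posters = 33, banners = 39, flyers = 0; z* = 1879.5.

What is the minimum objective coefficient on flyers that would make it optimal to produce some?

Binding: cutting and ink. Non-binding: collating (17 unused).
By complementary slackness, y = 0 for the non-binding constraint.
The binding rows give the dual system: 4·y_cutting + 3·y_ink = 34.5 and 2·y_cutting + 2·y_ink = 19.
→ y_cutting = 6 and y_ink = 3.5.
flyers enters the basis when its profit ≥ yᵀa₃ = 6·2 + 3.5·4 = 26.

26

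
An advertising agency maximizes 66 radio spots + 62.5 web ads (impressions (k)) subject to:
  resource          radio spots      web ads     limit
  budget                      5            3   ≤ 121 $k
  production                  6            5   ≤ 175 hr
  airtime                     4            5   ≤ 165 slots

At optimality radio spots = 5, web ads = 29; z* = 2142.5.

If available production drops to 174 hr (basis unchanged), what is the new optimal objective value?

2134.5

At the optimum: budget uses 112 of 121 (slack = 9); production uses 175 of 175 (binding); airtime uses 165 of 165 (binding).
Slack constraints have shadow price 0 (complementary slackness).
The binding rows give the dual system: 6·y_production + 4·y_airtime = 66 and 5·y_production + 5·y_airtime = 62.5.
This yields shadow prices y_production = 8, y_airtime = 4.5.
Δz = y_production·Δb = 8 × (-1) = -8, so new z* = 2142.5 − 8 = 2134.5.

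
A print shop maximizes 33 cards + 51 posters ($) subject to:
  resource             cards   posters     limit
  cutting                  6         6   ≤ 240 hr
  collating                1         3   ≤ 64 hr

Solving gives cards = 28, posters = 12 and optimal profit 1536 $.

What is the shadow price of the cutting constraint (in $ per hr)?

4

At the optimum: cutting uses 240 of 240 (binding); collating uses 64 of 64 (binding).
The binding rows give the dual system: 6·y_cutting + 1·y_collating = 33 and 6·y_cutting + 3·y_collating = 51.
→ y_cutting = 4 and y_collating = 9.
Shadow price of cutting = 4.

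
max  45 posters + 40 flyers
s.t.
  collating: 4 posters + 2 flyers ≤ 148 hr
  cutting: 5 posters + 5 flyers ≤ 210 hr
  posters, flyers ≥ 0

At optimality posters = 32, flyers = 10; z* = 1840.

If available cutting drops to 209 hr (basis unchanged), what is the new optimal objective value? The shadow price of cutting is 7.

1833

Δb = -1, so new z* = 1840 + (7)·(-1) = 1840 − 7 = 1833.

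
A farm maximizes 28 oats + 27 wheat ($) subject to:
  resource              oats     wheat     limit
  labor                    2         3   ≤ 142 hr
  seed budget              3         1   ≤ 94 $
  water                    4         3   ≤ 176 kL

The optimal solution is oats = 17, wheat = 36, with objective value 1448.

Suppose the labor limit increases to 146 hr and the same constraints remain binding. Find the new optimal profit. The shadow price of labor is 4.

1464

Δb = 4, so new z* = 1448 + (4)·(4) = 1448 + 16 = 1464.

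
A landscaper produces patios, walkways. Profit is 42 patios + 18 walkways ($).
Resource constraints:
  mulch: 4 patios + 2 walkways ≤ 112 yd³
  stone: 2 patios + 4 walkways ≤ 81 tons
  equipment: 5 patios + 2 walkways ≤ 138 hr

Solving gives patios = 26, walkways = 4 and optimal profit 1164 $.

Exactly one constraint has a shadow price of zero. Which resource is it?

stone

mulch: 112/112 (binding)
stone: 68/81 (slack 13)
equipment: 138/138 (binding)
By complementary slackness, a constraint with positive slack has shadow price 0 → stone.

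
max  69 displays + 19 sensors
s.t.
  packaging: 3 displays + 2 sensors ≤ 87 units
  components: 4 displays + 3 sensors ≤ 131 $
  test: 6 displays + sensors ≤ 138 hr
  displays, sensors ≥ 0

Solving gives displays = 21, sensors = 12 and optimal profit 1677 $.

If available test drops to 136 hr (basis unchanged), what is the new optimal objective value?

1659

Check each constraint at x*: packaging 87/87 (tight); components 120/131 (slack 11); test 138/138 (tight).
Since components is not tight, its dual is 0.
The binding rows give the dual system: 3·y_packaging + 6·y_test = 69 and 2·y_packaging + 1·y_test = 19.
Solving: y_packaging = 5, y_test = 9.
Δz = y_test·Δb = 9 × (-2) = -18, so new z* = 1677 − 18 = 1659.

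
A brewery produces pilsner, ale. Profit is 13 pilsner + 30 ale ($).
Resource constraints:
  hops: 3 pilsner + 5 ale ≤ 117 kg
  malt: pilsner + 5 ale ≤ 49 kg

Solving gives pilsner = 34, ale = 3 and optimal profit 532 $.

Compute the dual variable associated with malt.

2.5

Check each constraint at x*: hops 117/117 (tight); malt 49/49 (tight).
The binding rows give the dual system: 3·y_hops + 1·y_malt = 13 and 5·y_hops + 5·y_malt = 30.
→ y_hops = 3.5 and y_malt = 2.5.
Shadow price of malt = 2.5.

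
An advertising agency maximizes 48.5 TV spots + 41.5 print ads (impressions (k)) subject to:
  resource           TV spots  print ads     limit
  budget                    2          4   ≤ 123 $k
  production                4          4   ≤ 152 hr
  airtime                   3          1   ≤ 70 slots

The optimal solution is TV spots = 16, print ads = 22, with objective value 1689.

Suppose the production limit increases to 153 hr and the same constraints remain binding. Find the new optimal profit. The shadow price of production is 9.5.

1698.5

Δb = 1, so new z* = 1689 + (9.5)·(1) = 1689 + 9.5 = 1698.5.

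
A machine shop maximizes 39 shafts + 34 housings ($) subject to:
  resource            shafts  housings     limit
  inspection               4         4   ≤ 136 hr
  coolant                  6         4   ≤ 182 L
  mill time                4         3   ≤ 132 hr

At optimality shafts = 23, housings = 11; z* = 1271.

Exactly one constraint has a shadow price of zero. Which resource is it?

inspection: 136/136 (binding)
coolant: 182/182 (binding)
mill time: 125/132 (slack 7)
By complementary slackness, a constraint with positive slack has shadow price 0 → mill time.

mill time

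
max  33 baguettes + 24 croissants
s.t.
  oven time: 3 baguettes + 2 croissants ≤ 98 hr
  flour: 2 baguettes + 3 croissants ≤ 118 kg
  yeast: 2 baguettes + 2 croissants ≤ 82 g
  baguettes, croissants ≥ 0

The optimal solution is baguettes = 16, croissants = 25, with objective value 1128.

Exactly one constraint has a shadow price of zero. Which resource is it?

oven time: 98/98 (binding)
flour: 107/118 (slack 11)
yeast: 82/82 (binding)
By complementary slackness, a constraint with positive slack has shadow price 0 → flour.

flour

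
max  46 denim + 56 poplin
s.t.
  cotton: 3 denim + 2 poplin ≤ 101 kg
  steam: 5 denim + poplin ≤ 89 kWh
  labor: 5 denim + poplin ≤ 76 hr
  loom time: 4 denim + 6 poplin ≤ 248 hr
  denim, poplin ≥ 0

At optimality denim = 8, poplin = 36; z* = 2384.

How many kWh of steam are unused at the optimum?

13

steam used = 5·8 + 1·36 = 76; slack = 89 − 76 = 13.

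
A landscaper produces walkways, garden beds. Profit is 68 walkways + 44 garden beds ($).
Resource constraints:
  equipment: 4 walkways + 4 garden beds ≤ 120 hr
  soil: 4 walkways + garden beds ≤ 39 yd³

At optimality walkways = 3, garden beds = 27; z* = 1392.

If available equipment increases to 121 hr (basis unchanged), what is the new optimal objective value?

1401

Check each constraint at x*: equipment 120/120 (tight); soil 39/39 (tight).
From A_Bᵀ y = c: 4·y_equipment + 4·y_soil = 68; 4·y_equipment + 1·y_soil = 44.
Solving: y_equipment = 9, y_soil = 8.
Δz = y_equipment·Δb = 9 × (1) = 9, so new z* = 1392 + 9 = 1401.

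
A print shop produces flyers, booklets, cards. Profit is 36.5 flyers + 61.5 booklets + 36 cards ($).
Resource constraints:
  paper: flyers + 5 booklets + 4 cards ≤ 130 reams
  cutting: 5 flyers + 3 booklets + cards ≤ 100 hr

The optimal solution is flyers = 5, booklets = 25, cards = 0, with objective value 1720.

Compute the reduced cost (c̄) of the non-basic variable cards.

Check each constraint at x*: paper 130/130 (tight); cutting 100/100 (tight).
Dual feasibility on the basic columns requires 1·y_paper + 5·y_cutting = 36.5, 5·y_paper + 3·y_cutting = 61.5.
Solving: y_paper = 9, y_cutting = 5.5.
Reduced cost of cards: c₃ − yᵀa₃ = 36 − (9·4 + 5.5·1) = 36 − 41.5 = -5.5.

-5.5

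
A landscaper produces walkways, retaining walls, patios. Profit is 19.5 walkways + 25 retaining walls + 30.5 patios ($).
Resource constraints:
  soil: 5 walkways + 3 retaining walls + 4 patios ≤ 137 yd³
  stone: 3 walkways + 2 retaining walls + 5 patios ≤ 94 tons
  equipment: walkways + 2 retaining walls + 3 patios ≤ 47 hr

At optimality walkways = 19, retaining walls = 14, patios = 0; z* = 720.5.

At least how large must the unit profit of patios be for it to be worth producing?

36.5

At the optimum: soil uses 137 of 137 (binding); stone uses 85 of 94 (slack = 9); equipment uses 47 of 47 (binding).
By complementary slackness, y = 0 for the non-binding constraint.
Dual feasibility on the basic columns requires 5·y_soil + 1·y_equipment = 19.5, 3·y_soil + 2·y_equipment = 25.
This yields shadow prices y_soil = 2, y_equipment = 9.5.
patios enters the basis when its profit ≥ yᵀa₃ = 2·4 + 9.5·3 = 36.5.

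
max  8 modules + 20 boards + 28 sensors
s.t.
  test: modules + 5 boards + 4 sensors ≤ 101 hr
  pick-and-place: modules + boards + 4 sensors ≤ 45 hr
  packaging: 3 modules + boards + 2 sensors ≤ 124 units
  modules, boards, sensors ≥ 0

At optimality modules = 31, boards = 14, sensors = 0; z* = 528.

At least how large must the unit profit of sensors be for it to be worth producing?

32

At the optimum: test uses 101 of 101 (binding); pick-and-place uses 45 of 45 (binding); packaging uses 107 of 124 (slack = 17).
By complementary slackness, y = 0 for the non-binding constraint.
The binding rows give the dual system: 1·y_test + 1·y_pick-and-place = 8 and 5·y_test + 1·y_pick-and-place = 20.
This yields shadow prices y_test = 3, y_pick-and-place = 5.
sensors enters the basis when its profit ≥ yᵀa₃ = 3·4 + 5·4 = 32.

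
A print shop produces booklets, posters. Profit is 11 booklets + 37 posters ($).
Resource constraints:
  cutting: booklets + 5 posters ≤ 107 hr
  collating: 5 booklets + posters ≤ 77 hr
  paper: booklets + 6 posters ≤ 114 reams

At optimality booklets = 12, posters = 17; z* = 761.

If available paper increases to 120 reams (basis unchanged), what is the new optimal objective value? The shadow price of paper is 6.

Δb = 6, so new z* = 761 + (6)·(6) = 761 + 36 = 797.

797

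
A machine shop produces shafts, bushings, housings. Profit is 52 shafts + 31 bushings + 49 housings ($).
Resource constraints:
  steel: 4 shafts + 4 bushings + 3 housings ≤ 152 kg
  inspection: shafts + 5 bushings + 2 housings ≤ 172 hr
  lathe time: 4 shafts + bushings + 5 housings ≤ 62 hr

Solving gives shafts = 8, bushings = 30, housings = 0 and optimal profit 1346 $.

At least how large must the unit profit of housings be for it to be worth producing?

53

Check each constraint at x*: steel 152/152 (tight); inspection 158/172 (slack 14); lathe time 62/62 (tight).
Since inspection is not tight, its dual is 0.
From A_Bᵀ y = c: 4·y_steel + 4·y_lathe time = 52; 4·y_steel + 1·y_lathe time = 31.
Solving: y_steel = 6, y_lathe time = 7.
housings enters the basis when its profit ≥ yᵀa₃ = 6·3 + 7·5 = 53.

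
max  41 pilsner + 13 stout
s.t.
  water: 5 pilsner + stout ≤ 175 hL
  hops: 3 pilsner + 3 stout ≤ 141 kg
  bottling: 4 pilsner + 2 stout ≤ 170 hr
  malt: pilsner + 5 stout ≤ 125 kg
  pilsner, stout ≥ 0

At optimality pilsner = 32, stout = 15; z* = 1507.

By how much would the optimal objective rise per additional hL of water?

At the optimum: water uses 175 of 175 (binding); hops uses 141 of 141 (binding); bottling uses 158 of 170 (slack = 12); malt uses 107 of 125 (slack = 18).
Slack constraints have shadow price 0 (complementary slackness).
Dual feasibility on the basic columns requires 5·y_water + 3·y_hops = 41, 1·y_water + 3·y_hops = 13.
→ y_water = 7 and y_hops = 2.
Shadow price of water = 7.

7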